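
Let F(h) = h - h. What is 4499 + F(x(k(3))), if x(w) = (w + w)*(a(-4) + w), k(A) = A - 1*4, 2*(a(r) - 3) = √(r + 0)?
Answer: 4499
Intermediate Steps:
a(r) = 3 + √r/2 (a(r) = 3 + √(r + 0)/2 = 3 + √r/2)
k(A) = -4 + A (k(A) = A - 4 = -4 + A)
x(w) = 2*w*(3 + I + w) (x(w) = (w + w)*((3 + √(-4)/2) + w) = (2*w)*((3 + (2*I)/2) + w) = (2*w)*((3 + I) + w) = (2*w)*(3 + I + w) = 2*w*(3 + I + w))
F(h) = 0
4499 + F(x(k(3))) = 4499 + 0 = 4499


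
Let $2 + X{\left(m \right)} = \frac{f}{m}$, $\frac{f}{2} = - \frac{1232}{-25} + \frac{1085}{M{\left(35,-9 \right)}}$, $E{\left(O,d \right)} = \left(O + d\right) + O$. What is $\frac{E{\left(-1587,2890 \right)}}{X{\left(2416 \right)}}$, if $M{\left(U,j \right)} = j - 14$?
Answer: $\frac{197266400}{1387989} \approx 142.12$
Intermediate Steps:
$E{\left(O,d \right)} = d + 2 O$
$M{\left(U,j \right)} = -14 + j$ ($M{\left(U,j \right)} = j - 14 = -14 + j$)
$f = \frac{2422}{575}$ ($f = 2 \left(- \frac{1232}{-25} + \frac{1085}{-14 - 9}\right) = 2 \left(\left(-1232\right) \left(- \frac{1}{25}\right) + \frac{1085}{-23}\right) = 2 \left(\frac{1232}{25} + 1085 \left(- \frac{1}{23}\right)\right) = 2 \left(\frac{1232}{25} - \frac{1085}{23}\right) = 2 \cdot \frac{1211}{575} = \frac{2422}{575} \approx 4.2122$)
$X{\left(m \right)} = -2 + \frac{2422}{575 m}$
$\frac{E{\left(-1587,2890 \right)}}{X{\left(2416 \right)}} = \frac{2890 + 2 \left(-1587\right)}{-2 + \frac{2422}{575 \cdot 2416}} = \frac{2890 - 3174}{-2 + \frac{2422}{575} \cdot \frac{1}{2416}} = - \frac{284}{-2 + \frac{1211}{694600}} = - \frac{284}{- \frac{1387989}{694600}} = \left(-284\right) \left(- \frac{694600}{1387989}\right) = \frac{197266400}{1387989}$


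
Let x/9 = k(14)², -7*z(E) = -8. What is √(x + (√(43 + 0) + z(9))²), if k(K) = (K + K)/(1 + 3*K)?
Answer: √(4359923 + 207088*√43)/301 ≈ 7.9442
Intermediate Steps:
z(E) = 8/7 (z(E) = -⅐*(-8) = 8/7)
k(K) = 2*K/(1 + 3*K) (k(K) = (2*K)/(1 + 3*K) = 2*K/(1 + 3*K))
x = 7056/1849 (x = 9*(2*14/(1 + 3*14))² = 9*(2*14/(1 + 42))² = 9*(2*14/43)² = 9*(2*14*(1/43))² = 9*(28/43)² = 9*(784/1849) = 7056/1849 ≈ 3.8161)
√(x + (√(43 + 0) + z(9))²) = √(7056/1849 + (√(43 + 0) + 8/7)²) = √(7056/1849 + (√43 + 8/7)²) = √(7056/1849 + (8/7 + √43)²)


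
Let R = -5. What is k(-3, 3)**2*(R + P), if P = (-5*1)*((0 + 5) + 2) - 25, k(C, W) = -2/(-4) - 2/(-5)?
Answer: -1053/20 ≈ -52.650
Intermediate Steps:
k(C, W) = 9/10 (k(C, W) = -2*(-1/4) - 2*(-1/5) = 1/2 + 2/5 = 9/10)
P = -60 (P = -5*(5 + 2) - 25 = -5*7 - 25 = -35 - 25 = -60)
k(-3, 3)**2*(R + P) = (9/10)**2*(-5 - 60) = (81/100)*(-65) = -1053/20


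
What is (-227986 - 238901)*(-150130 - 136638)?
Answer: 133888251216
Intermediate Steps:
(-227986 - 238901)*(-150130 - 136638) = -466887*(-286768) = 133888251216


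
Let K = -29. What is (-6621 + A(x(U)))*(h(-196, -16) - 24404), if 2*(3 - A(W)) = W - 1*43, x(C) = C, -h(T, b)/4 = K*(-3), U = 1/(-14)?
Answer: 163275684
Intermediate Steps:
U = -1/14 (U = 1*(-1/14) = -1/14 ≈ -0.071429)
h(T, b) = -348 (h(T, b) = -(-116)*(-3) = -4*87 = -348)
A(W) = 49/2 - W/2 (A(W) = 3 - (W - 1*43)/2 = 3 - (W - 43)/2 = 3 - (-43 + W)/2 = 3 + (43/2 - W/2) = 49/2 - W/2)
(-6621 + A(x(U)))*(h(-196, -16) - 24404) = (-6621 + (49/2 - ½*(-1/14)))*(-348 - 24404) = (-6621 + (49/2 + 1/28))*(-24752) = (-6621 + 687/28)*(-24752) = -184701/28*(-24752) = 163275684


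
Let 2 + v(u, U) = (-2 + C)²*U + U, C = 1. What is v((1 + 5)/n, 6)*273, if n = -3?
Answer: 2730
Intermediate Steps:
v(u, U) = -2 + 2*U (v(u, U) = -2 + ((-2 + 1)²*U + U) = -2 + ((-1)²*U + U) = -2 + (1*U + U) = -2 + (U + U) = -2 + 2*U)
v((1 + 5)/n, 6)*273 = (-2 + 2*6)*273 = (-2 + 12)*273 = 10*273 = 2730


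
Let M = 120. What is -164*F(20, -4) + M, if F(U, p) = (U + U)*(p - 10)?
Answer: 91960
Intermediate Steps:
F(U, p) = 2*U*(-10 + p) (F(U, p) = (2*U)*(-10 + p) = 2*U*(-10 + p))
-164*F(20, -4) + M = -328*20*(-10 - 4) + 120 = -328*20*(-14) + 120 = -164*(-560) + 120 = 91840 + 120 = 91960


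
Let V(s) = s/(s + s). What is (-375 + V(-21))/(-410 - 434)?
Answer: 749/1688 ≈ 0.44372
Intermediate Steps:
V(s) = 1/2 (V(s) = s/((2*s)) = s*(1/(2*s)) = 1/2)
(-375 + V(-21))/(-410 - 434) = (-375 + 1/2)/(-410 - 434) = -749/2/(-844) = -749/2*(-1/844) = 749/1688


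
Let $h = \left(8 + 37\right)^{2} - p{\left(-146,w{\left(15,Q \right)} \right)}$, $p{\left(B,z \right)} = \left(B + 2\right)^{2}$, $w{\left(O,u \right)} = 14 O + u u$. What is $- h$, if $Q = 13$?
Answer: $18711$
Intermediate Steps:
$w{\left(O,u \right)} = u^{2} + 14 O$ ($w{\left(O,u \right)} = 14 O + u^{2} = u^{2} + 14 O$)
$p{\left(B,z \right)} = \left(2 + B\right)^{2}$
$h = -18711$ ($h = \left(8 + 37\right)^{2} - \left(2 - 146\right)^{2} = 45^{2} - \left(-144\right)^{2} = 2025 - 20736 = -18711$)
$- h = \left(-1\right) \left(-18711\right) = 18711$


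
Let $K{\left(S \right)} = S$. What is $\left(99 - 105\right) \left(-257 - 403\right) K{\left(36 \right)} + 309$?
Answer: $142869$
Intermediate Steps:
$\left(99 - 105\right) \left(-257 - 403\right) K{\left(36 \right)} + 309 = \left(99 - 105\right) \left(-257 - 403\right) 36 + 309 = \left(-6\right) \left(-660\right) 36 + 309 = 3960 \cdot 36 + 309 = 142560 + 309 = 142869$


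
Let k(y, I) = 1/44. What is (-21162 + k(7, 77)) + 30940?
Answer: 430233/44 ≈ 9778.0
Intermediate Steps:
k(y, I) = 1/44
(-21162 + k(7, 77)) + 30940 = (-21162 + 1/44) + 30940 = -931127/44 + 30940 = 430233/44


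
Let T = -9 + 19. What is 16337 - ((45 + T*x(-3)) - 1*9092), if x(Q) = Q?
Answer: 25414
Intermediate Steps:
T = 10
16337 - ((45 + T*x(-3)) - 1*9092) = 16337 - ((45 + 10*(-3)) - 1*9092) = 16337 - ((45 - 30) - 9092) = 16337 - (15 - 9092) = 16337 - 1*(-9077) = 16337 + 9077 = 25414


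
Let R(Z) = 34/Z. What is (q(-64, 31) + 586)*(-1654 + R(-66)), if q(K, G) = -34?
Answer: -10046216/11 ≈ -9.1329e+5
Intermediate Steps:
(q(-64, 31) + 586)*(-1654 + R(-66)) = (-34 + 586)*(-1654 + 34/(-66)) = 552*(-1654 + 34*(-1/66)) = 552*(-1654 - 17/33) = 552*(-54599/33) = -10046216/11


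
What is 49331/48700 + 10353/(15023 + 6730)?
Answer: 525762781/353123700 ≈ 1.4889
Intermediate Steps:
49331/48700 + 10353/(15023 + 6730) = 49331*(1/48700) + 10353/21753 = 49331/48700 + 10353*(1/21753) = 49331/48700 + 3451/7251 = 525762781/353123700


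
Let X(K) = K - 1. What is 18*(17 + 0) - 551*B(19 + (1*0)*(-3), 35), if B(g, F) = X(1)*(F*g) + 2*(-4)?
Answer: 4714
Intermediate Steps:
X(K) = -1 + K
B(g, F) = -8 (B(g, F) = (-1 + 1)*(F*g) + 2*(-4) = 0*(F*g) - 8 = 0 - 8 = -8)
18*(17 + 0) - 551*B(19 + (1*0)*(-3), 35) = 18*(17 + 0) - 551*(-8) = 18*17 + 4408 = 306 + 4408 = 4714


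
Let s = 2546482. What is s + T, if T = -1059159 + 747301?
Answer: 2234624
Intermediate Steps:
T = -311858
s + T = 2546482 - 311858 = 2234624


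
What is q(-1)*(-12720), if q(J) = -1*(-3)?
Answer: -38160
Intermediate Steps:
q(J) = 3
q(-1)*(-12720) = 3*(-12720) = -38160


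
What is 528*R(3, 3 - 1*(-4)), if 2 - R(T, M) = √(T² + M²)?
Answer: 1056 - 528*√58 ≈ -2965.1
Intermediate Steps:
R(T, M) = 2 - √(M² + T²) (R(T, M) = 2 - √(T² + M²) = 2 - √(M² + T²))
528*R(3, 3 - 1*(-4)) = 528*(2 - √((3 - 1*(-4))² + 3²)) = 528*(2 - √((3 + 4)² + 9)) = 528*(2 - √(7² + 9)) = 528*(2 - √(49 + 9)) = 528*(2 - √58) = 1056 - 528*√58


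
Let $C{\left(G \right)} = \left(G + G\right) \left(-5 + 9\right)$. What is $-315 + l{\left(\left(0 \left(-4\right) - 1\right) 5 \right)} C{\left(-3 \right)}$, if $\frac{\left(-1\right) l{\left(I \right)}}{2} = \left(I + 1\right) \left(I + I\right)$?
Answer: $1605$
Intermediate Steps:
$C{\left(G \right)} = 8 G$ ($C{\left(G \right)} = 2 G 4 = 8 G$)
$l{\left(I \right)} = - 4 I \left(1 + I\right)$ ($l{\left(I \right)} = - 2 \left(I + 1\right) \left(I + I\right) = - 2 \left(1 + I\right) 2 I = - 2 \cdot 2 I \left(1 + I\right) = - 4 I \left(1 + I\right)$)
$-315 + l{\left(\left(0 \left(-4\right) - 1\right) 5 \right)} C{\left(-3 \right)} = -315 + - 4 \left(0 \left(-4\right) - 1\right) 5 \left(1 + \left(0 \left(-4\right) - 1\right) 5\right) 8 \left(-3\right) = -315 + - 4 \left(0 - 1\right) 5 \left(1 + \left(0 - 1\right) 5\right) \left(-24\right) = -315 + - 4 \left(\left(-1\right) 5\right) \left(1 - 5\right) \left(-24\right) = -315 + \left(-4\right) \left(-5\right) \left(1 - 5\right) \left(-24\right) = -315 + \left(-4\right) \left(-5\right) \left(-4\right) \left(-24\right) = -315 - -1920 = -315 + 1920 = 1605$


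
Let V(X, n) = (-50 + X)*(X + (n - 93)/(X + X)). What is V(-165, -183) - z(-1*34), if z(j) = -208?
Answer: 390535/11 ≈ 35503.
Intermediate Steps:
V(X, n) = (-50 + X)*(X + (-93 + n)/(2*X)) (V(X, n) = (-50 + X)*(X + (-93 + n)/((2*X))) = (-50 + X)*(X + (-93 + n)*(1/(2*X))) = (-50 + X)*(X + (-93 + n)/(2*X)))
V(-165, -183) - z(-1*34) = (1/2)*(4650 - 50*(-183) - 165*(-93 - 183 - 100*(-165) + 2*(-165)**2))/(-165) - 1*(-208) = (1/2)*(-1/165)*(4650 + 9150 - 165*(-93 - 183 + 16500 + 2*27225)) + 208 = (1/2)*(-1/165)*(4650 + 9150 - 165*(-93 - 183 + 16500 + 54450)) + 208 = (1/2)*(-1/165)*(4650 + 9150 - 165*70674) + 208 = (1/2)*(-1/165)*(4650 + 9150 - 11661210) + 208 = (1/2)*(-1/165)*(-11647410) + 208 = 388247/11 + 208 = 390535/11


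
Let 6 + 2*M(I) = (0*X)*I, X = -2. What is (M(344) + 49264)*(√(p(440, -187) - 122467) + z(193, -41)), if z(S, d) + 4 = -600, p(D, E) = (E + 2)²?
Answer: -29753644 + 49261*I*√88242 ≈ -2.9754e+7 + 1.4633e+7*I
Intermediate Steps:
M(I) = -3 (M(I) = -3 + ((0*(-2))*I)/2 = -3 + (0*I)/2 = -3 + (½)*0 = -3 + 0 = -3)
p(D, E) = (2 + E)²
z(S, d) = -604 (z(S, d) = -4 - 600 = -604)
(M(344) + 49264)*(√(p(440, -187) - 122467) + z(193, -41)) = (-3 + 49264)*(√((2 - 187)² - 122467) - 604) = 49261*(√((-185)² - 122467) - 604) = 49261*(√(34225 - 122467) - 604) = 49261*(√(-88242) - 604) = 49261*(I*√88242 - 604) = 49261*(-604 + I*√88242) = -29753644 + 49261*I*√88242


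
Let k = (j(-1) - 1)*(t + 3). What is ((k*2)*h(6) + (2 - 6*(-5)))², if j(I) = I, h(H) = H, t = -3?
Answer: 1024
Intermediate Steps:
k = 0 (k = (-1 - 1)*(-3 + 3) = -2*0 = 0)
((k*2)*h(6) + (2 - 6*(-5)))² = ((0*2)*6 + (2 - 6*(-5)))² = (0*6 + (2 + 30))² = (0 + 32)² = 32² = 1024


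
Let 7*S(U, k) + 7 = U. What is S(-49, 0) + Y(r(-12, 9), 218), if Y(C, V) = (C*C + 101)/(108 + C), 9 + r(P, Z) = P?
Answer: -154/87 ≈ -1.7701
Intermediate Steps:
r(P, Z) = -9 + P
S(U, k) = -1 + U/7
Y(C, V) = (101 + C²)/(108 + C) (Y(C, V) = (C² + 101)/(108 + C) = (101 + C²)/(108 + C))
S(-49, 0) + Y(r(-12, 9), 218) = (-1 + (⅐)*(-49)) + (101 + (-9 - 12)²)/(108 + (-9 - 12)) = (-1 - 7) + (101 + (-21)²)/(108 - 21) = -8 + (101 + 441)/87 = -8 + (1/87)*542 = -8 + 542/87 = -154/87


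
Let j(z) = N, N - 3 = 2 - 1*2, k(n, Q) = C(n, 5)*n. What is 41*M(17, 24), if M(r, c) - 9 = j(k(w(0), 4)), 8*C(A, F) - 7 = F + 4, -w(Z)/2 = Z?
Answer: 492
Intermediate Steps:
w(Z) = -2*Z
C(A, F) = 11/8 + F/8 (C(A, F) = 7/8 + (F + 4)/8 = 7/8 + (4 + F)/8 = 7/8 + (½ + F/8) = 11/8 + F/8)
k(n, Q) = 2*n (k(n, Q) = (11/8 + (⅛)*5)*n = (11/8 + 5/8)*n = 2*n)
N = 3 (N = 3 + (2 - 1*2) = 3 + (2 - 2) = 3 + 0 = 3)
j(z) = 3
M(r, c) = 12 (M(r, c) = 9 + 3 = 12)
41*M(17, 24) = 41*12 = 492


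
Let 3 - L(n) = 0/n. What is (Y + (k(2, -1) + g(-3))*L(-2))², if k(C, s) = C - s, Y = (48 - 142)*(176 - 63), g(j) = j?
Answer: 112826884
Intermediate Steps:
Y = -10622 (Y = -94*113 = -10622)
L(n) = 3 (L(n) = 3 - 0/n = 3 - 1*0 = 3 + 0 = 3)
(Y + (k(2, -1) + g(-3))*L(-2))² = (-10622 + ((2 - 1*(-1)) - 3)*3)² = (-10622 + ((2 + 1) - 3)*3)² = (-10622 + (3 - 3)*3)² = (-10622 + 0*3)² = (-10622 + 0)² = (-10622)² = 112826884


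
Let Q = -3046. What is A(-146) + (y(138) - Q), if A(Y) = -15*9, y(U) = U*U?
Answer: 21955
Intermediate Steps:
y(U) = U²
A(Y) = -135
A(-146) + (y(138) - Q) = -135 + (138² - 1*(-3046)) = -135 + (19044 + 3046) = -135 + 22090 = 21955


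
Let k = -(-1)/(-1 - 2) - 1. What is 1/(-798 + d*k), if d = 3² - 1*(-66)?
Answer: -1/898 ≈ -0.0011136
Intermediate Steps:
d = 75 (d = 9 + 66 = 75)
k = -4/3 (k = -(-1)/(-3) - 1 = -(-1)*(-1)/3 - 1 = -1*⅓ - 1 = -⅓ - 1 = -4/3 ≈ -1.3333)
1/(-798 + d*k) = 1/(-798 + 75*(-4/3)) = 1/(-798 - 100) = 1/(-898) = -1/898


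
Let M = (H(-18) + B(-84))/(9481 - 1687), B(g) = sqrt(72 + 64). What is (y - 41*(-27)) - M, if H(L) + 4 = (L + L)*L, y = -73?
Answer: 4029176/3897 - sqrt(34)/3897 ≈ 1033.9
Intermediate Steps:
B(g) = 2*sqrt(34) (B(g) = sqrt(136) = 2*sqrt(34))
H(L) = -4 + 2*L**2 (H(L) = -4 + (L + L)*L = -4 + (2*L)*L = -4 + 2*L**2)
M = 322/3897 + sqrt(34)/3897 (M = ((-4 + 2*(-18)**2) + 2*sqrt(34))/(9481 - 1687) = ((-4 + 2*324) + 2*sqrt(34))/7794 = ((-4 + 648) + 2*sqrt(34))*(1/7794) = (644 + 2*sqrt(34))*(1/7794) = 322/3897 + sqrt(34)/3897 ≈ 0.084124)
(y - 41*(-27)) - M = (-73 - 41*(-27)) - (322/3897 + sqrt(34)/3897) = (-73 + 1107) + (-322/3897 - sqrt(34)/3897) = 1034 + (-322/3897 - sqrt(34)/3897) = 4029176/3897 - sqrt(34)/3897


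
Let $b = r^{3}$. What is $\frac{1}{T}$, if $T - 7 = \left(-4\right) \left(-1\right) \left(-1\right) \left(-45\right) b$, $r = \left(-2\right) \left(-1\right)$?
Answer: $\frac{1}{1447} \approx 0.00069109$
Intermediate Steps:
$r = 2$
$b = 8$ ($b = 2^{3} = 8$)
$T = 1447$ ($T = 7 + \left(-4\right) \left(-1\right) \left(-1\right) \left(-45\right) 8 = 7 + 4 \left(-1\right) \left(-45\right) 8 = 7 + \left(-4\right) \left(-45\right) 8 = 7 + 180 \cdot 8 = 7 + 1440 = 1447$)
$\frac{1}{T} = \frac{1}{1447}$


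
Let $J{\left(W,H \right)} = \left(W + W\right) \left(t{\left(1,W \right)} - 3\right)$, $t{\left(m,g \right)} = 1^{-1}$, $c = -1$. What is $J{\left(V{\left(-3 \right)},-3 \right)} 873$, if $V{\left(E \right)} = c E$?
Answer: $-10476$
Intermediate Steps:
$V{\left(E \right)} = - E$
$t{\left(m,g \right)} = 1$
$J{\left(W,H \right)} = - 4 W$ ($J{\left(W,H \right)} = \left(W + W\right) \left(1 - 3\right) = 2 W \left(-2\right) = - 4 W$)
$J{\left(V{\left(-3 \right)},-3 \right)} 873 = - 4 \left(\left(-1\right) \left(-3\right)\right) 873 = \left(-4\right) 3 \cdot 873 = \left(-12\right) 873 = -10476$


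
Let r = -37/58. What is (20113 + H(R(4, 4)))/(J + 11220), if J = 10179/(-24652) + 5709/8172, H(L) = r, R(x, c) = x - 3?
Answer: 4895875348551/2731311218485 ≈ 1.7925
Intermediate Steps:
R(x, c) = -3 + x
r = -37/58 (r = -37*1/58 = -37/58 ≈ -0.63793)
H(L) = -37/58
J = 2398145/8394006 (J = 10179*(-1/24652) + 5709*(1/8172) = -10179/24652 + 1903/2724 = 2398145/8394006 ≈ 0.28570)
(20113 + H(R(4, 4)))/(J + 11220) = (20113 - 37/58)/(2398145/8394006 + 11220) = 1166517/(58*(94183145465/8394006)) = (1166517/58)*(8394006/94183145465) = 4895875348551/2731311218485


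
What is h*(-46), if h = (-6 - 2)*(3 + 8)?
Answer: 4048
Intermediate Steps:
h = -88 (h = -8*11 = -88)
h*(-46) = -88*(-46) = 4048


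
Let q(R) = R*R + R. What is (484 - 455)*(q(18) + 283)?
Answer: 18125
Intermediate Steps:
q(R) = R + R² (q(R) = R² + R = R + R²)
(484 - 455)*(q(18) + 283) = (484 - 455)*(18*(1 + 18) + 283) = 29*(18*19 + 283) = 29*(342 + 283) = 29*625 = 18125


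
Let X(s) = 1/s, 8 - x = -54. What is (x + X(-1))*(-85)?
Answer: -5185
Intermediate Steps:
x = 62 (x = 8 - 1*(-54) = 8 + 54 = 62)
(x + X(-1))*(-85) = (62 + 1/(-1))*(-85) = (62 - 1)*(-85) = 61*(-85) = -5185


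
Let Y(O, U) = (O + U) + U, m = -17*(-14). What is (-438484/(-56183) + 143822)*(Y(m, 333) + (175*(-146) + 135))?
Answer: -198068241484010/56183 ≈ -3.5254e+9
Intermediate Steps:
m = 238
Y(O, U) = O + 2*U
(-438484/(-56183) + 143822)*(Y(m, 333) + (175*(-146) + 135)) = (-438484/(-56183) + 143822)*((238 + 2*333) + (175*(-146) + 135)) = (-438484*(-1/56183) + 143822)*((238 + 666) + (-25550 + 135)) = (438484/56183 + 143822)*(904 - 25415) = (8080789910/56183)*(-24511) = -198068241484010/56183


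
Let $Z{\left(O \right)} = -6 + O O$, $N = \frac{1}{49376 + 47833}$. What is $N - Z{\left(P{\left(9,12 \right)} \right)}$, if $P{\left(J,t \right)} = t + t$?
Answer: $- \frac{55409129}{97209} \approx -570.0$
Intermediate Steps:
$P{\left(J,t \right)} = 2 t$
$N = \frac{1}{97209} \approx 1.0287 \cdot 10^{-5}$
$Z{\left(O \right)} = -6 + O^{2}$
$N - Z{\left(P{\left(9,12 \right)} \right)} = \frac{1}{97209} - \left(-6 + \left(2 \cdot 12\right)^{2}\right) = \frac{1}{97209} - \left(-6 + 24^{2}\right) = \frac{1}{97209} - \left(-6 + 576\right) = \frac{1}{97209} - 570 = - \frac{55409129}{97209}$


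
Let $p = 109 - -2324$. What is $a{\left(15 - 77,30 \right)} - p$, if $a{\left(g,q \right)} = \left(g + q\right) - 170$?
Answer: $-2635$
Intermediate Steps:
$p = 2433$ ($p = 109 + 2324 = 2433$)
$a{\left(g,q \right)} = -170 + g + q$
$a{\left(15 - 77,30 \right)} - p = \left(-170 + \left(15 - 77\right) + 30\right) - 2433 = \left(-170 - 62 + 30\right) - 2433 = -202 - 2433 = -2635$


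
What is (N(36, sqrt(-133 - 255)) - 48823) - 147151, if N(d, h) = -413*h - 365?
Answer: -196339 - 826*I*sqrt(97) ≈ -1.9634e+5 - 8135.2*I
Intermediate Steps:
N(d, h) = -365 - 413*h
(N(36, sqrt(-133 - 255)) - 48823) - 147151 = ((-365 - 413*sqrt(-133 - 255)) - 48823) - 147151 = ((-365 - 826*I*sqrt(97)) - 48823) - 147151 = (-49188 - 826*I*sqrt(97)) - 147151 = -196339 - 826*I*sqrt(97)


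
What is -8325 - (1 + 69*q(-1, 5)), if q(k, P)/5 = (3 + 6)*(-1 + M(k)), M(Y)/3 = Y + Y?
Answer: 13409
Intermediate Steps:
M(Y) = 6*Y (M(Y) = 3*(Y + Y) = 3*(2*Y) = 6*Y)
q(k, P) = -45 + 270*k (q(k, P) = 5*((3 + 6)*(-1 + 6*k)) = 5*(9*(-1 + 6*k)) = 5*(-9 + 54*k) = -45 + 270*k)
-8325 - (1 + 69*q(-1, 5)) = -8325 - (1 + 69*(-45 + 270*(-1))) = -8325 - (1 + 69*(-45 - 270)) = -8325 - (1 + 69*(-315)) = -8325 - (1 - 21735) = -8325 - 1*(-21734) = -8325 + 21734 = 13409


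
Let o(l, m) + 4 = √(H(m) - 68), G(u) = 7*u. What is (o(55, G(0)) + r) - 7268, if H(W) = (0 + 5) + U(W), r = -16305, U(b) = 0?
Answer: -23577 + 3*I*√7 ≈ -23577.0 + 7.9373*I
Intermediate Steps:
H(W) = 5 (H(W) = (0 + 5) + 0 = 5 + 0 = 5)
o(l, m) = -4 + 3*I*√7 (o(l, m) = -4 + √(5 - 68) = -4 + √(-63) = -4 + 3*I*√7)
(o(55, G(0)) + r) - 7268 = ((-4 + 3*I*√7) - 16305) - 7268 = (-16309 + 3*I*√7) - 7268 = -23577 + 3*I*√7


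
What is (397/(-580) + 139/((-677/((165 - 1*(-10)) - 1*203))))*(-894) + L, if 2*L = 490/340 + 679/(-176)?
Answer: -2660299160699/587419360 ≈ -4528.8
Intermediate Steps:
L = -7231/5984 (L = (490/340 + 679/(-176))/2 = (490*(1/340) + 679*(-1/176))/2 = (49/34 - 679/176)/2 = (1/2)*(-7231/2992) = -7231/5984 ≈ -1.2084)
(397/(-580) + 139/((-677/((165 - 1*(-10)) - 1*203))))*(-894) + L = (397/(-580) + 139/((-677/((165 - 1*(-10)) - 1*203))))*(-894) - 7231/5984 = (397*(-1/580) + 139/((-677/((165 + 10) - 203))))*(-894) - 7231/5984 = (-397/580 + 139/((-677/(175 - 203))))*(-894) - 7231/5984 = (-397/580 + 139/((-677/(-28))))*(-894) - 7231/5984 = (-397/580 + 139/((-677*(-1/28))))*(-894) - 7231/5984 = (-397/580 + 139/(677/28))*(-894) - 7231/5984 = (-397/580 + 139*(28/677))*(-894) - 7231/5984 = (-397/580 + 3892/677)*(-894) - 7231/5984 = (1988591/392660)*(-894) - 7231/5984 = -888900177/196330 - 7231/5984 = -2660299160699/587419360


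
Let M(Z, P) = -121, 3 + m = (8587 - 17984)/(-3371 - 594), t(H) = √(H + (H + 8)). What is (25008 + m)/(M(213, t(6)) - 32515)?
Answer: -49577111/64700870 ≈ -0.76625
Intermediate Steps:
t(H) = √(8 + 2*H) (t(H) = √(H + (8 + H)) = √(8 + 2*H))
m = -2498/3965 (m = -3 + (8587 - 17984)/(-3371 - 594) = -3 - 9397/(-3965) = -3 - 9397*(-1/3965) = -3 + 9397/3965 = -2498/3965 ≈ -0.63001)
(25008 + m)/(M(213, t(6)) - 32515) = (25008 - 2498/3965)/(-121 - 32515) = (99154222/3965)/(-32636) = (99154222/3965)*(-1/32636) = -49577111/64700870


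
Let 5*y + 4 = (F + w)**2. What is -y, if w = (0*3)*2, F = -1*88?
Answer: -1548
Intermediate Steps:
F = -88
w = 0 (w = 0*2 = 0)
y = 1548 (y = -4/5 + (-88 + 0)**2/5 = -4/5 + (1/5)*(-88)**2 = -4/5 + (1/5)*7744 = -4/5 + 7744/5 = 1548)
-y = -1*1548 = -1548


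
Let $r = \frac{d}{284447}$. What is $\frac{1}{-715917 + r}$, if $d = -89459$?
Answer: $- \frac{284447}{203640532358} \approx -1.3968 \cdot 10^{-6}$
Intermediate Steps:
$r = - \frac{89459}{284447} \approx -0.3145$
$\frac{1}{-715917 + r} = \frac{1}{-715917 - \frac{89459}{284447}} = \frac{1}{- \frac{203640532358}{284447}} = - \frac{284447}{203640532358}$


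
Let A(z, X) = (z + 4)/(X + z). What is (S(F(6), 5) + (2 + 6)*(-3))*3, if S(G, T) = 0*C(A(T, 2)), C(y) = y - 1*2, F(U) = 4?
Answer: -72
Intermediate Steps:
A(z, X) = (4 + z)/(X + z)
C(y) = -2 + y (C(y) = y - 2 = -2 + y)
S(G, T) = 0 (S(G, T) = 0*(-2 + (4 + T)/(2 + T)) = 0)
(S(F(6), 5) + (2 + 6)*(-3))*3 = (0 + (2 + 6)*(-3))*3 = (0 + 8*(-3))*3 = (0 - 24)*3 = -24*3 = -72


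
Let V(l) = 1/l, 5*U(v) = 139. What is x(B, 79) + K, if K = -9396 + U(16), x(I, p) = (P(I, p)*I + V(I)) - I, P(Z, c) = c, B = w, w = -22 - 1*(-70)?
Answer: -1349803/240 ≈ -5624.2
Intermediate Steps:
U(v) = 139/5 (U(v) = (1/5)*139 = 139/5)
w = 48 (w = -22 + 70 = 48)
B = 48
x(I, p) = 1/I - I + I*p (x(I, p) = (p*I + 1/I) - I = (I*p + 1/I) - I = (1/I + I*p) - I = 1/I - I + I*p)
K = -46841/5 (K = -9396 + 139/5 = -46841/5 ≈ -9368.2)
x(B, 79) + K = (1/48 - 1*48 + 48*79) - 46841/5 = (1/48 - 48 + 3792) - 46841/5 = 179713/48 - 46841/5 = -1349803/240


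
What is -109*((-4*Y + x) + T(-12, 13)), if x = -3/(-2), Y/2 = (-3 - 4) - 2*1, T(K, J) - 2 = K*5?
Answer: -3379/2 ≈ -1689.5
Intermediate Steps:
T(K, J) = 2 + 5*K (T(K, J) = 2 + K*5 = 2 + 5*K)
Y = -18 (Y = 2*((-3 - 4) - 2*1) = 2*(-7 - 2) = 2*(-9) = -18)
x = 3/2 (x = -3*(-½) = 3/2 ≈ 1.5000)
-109*((-4*Y + x) + T(-12, 13)) = -109*((-4*(-18) + 3/2) + (2 + 5*(-12))) = -109*((72 + 3/2) + (2 - 60)) = -109*(147/2 - 58) = -109*31/2 = -3379/2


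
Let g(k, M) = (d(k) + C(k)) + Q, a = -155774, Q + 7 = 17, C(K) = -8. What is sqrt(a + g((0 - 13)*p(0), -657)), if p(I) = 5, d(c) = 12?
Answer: 4*I*sqrt(9735) ≈ 394.66*I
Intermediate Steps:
Q = 10 (Q = -7 + 17 = 10)
g(k, M) = 14 (g(k, M) = (12 - 8) + 10 = 4 + 10 = 14)
sqrt(a + g((0 - 13)*p(0), -657)) = sqrt(-155774 + 14) = sqrt(-155760) = 4*I*sqrt(9735)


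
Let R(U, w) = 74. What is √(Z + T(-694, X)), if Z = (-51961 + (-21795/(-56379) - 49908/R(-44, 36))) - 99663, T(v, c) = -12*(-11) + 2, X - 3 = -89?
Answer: I*√73571180177699187/695341 ≈ 390.08*I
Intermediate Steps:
X = -86 (X = 3 - 89 = -86)
T(v, c) = 134 (T(v, c) = 132 + 2 = 134)
Z = -105899075501/695341 (Z = (-51961 + (-21795/(-56379) - 49908/74)) - 99663 = (-51961 + (-21795*(-1/56379) - 49908*1/74)) - 99663 = (-51961 + (7265/18793 - 24954/37)) - 99663 = (-51961 - 468691717/695341) - 99663 = -36599305418/695341 - 99663 = -105899075501/695341 ≈ -1.5230e+5)
√(Z + T(-694, X)) = √(-105899075501/695341 + 134) = √(-105805899807/695341) = I*√73571180177699187/695341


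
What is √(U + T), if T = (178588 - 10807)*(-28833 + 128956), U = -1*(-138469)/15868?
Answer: √1057452881541424951/7934 ≈ 1.2961e+5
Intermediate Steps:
U = 138469/15868 (U = 138469*(1/15868) = 138469/15868 ≈ 8.7263)
T = 16798737063 (T = 167781*100123 = 16798737063)
√(U + T) = √(138469/15868 + 16798737063) = √(266562359854153/15868) = √1057452881541424951/7934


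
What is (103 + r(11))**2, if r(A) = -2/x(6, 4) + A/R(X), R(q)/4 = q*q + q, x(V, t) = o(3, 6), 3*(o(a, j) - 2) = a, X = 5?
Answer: 16785409/1600 ≈ 10491.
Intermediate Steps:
o(a, j) = 2 + a/3
x(V, t) = 3 (x(V, t) = 2 + (1/3)*3 = 2 + 1 = 3)
R(q) = 4*q + 4*q**2 (R(q) = 4*(q*q + q) = 4*(q**2 + q) = 4*(q + q**2) = 4*q + 4*q**2)
r(A) = -2/3 + A/120 (r(A) = -2/3 + A/((4*5*(1 + 5))) = -2*1/3 + A/((4*5*6)) = -2/3 + A/120)
(103 + r(11))**2 = (103 + (-2/3 + (1/120)*11))**2 = (103 + (-2/3 + 11/120))**2 = (103 - 23/40)**2 = (4097/40)**2 = 16785409/1600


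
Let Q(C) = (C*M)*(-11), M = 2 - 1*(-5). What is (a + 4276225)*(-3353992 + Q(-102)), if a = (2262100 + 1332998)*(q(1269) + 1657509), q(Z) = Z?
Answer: -19954606115062286722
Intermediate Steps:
M = 7 (M = 2 + 5 = 7)
Q(C) = -77*C (Q(C) = (C*7)*(-11) = (7*C)*(-11) = -77*C)
a = 5963469470244 (a = (2262100 + 1332998)*(1269 + 1657509) = 3595098*1658778 = 5963469470244)
(a + 4276225)*(-3353992 + Q(-102)) = (5963469470244 + 4276225)*(-3353992 - 77*(-102)) = 5963473746469*(-3353992 + 7854) = 5963473746469*(-3346138) = -19954606115062286722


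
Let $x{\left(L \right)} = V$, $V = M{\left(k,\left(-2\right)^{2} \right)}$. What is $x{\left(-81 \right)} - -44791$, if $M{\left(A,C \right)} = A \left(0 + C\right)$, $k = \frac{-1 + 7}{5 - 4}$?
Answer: $44815$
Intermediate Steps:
$k = 6$ ($k = \frac{6}{1} = 6 \cdot 1 = 6$)
$M{\left(A,C \right)} = A C$
$V = 24$ ($V = 6 \left(-2\right)^{2} = 6 \cdot 4 = 24$)
$x{\left(L \right)} = 24$
$x{\left(-81 \right)} - -44791 = 24 - -44791 = 24 + 44791 = 44815$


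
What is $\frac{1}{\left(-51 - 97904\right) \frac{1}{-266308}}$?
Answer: $\frac{266308}{97955} \approx 2.7187$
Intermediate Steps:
$\frac{1}{\left(-51 - 97904\right) \frac{1}{-266308}} = \frac{1}{\left(-97955\right) \left(- \frac{1}{266308}\right)} = \frac{1}{\frac{97955}{266308}} = \frac{266308}{97955}$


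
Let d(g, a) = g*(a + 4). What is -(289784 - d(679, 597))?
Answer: 118295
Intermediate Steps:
d(g, a) = g*(4 + a)
-(289784 - d(679, 597)) = -(289784 - 679*(4 + 597)) = -(289784 - 679*601) = -(289784 - 1*408079) = -(289784 - 408079) = -1*(-118295) = 118295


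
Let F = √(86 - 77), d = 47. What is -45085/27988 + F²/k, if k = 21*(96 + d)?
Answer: -45046121/28015988 ≈ -1.6079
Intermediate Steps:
F = 3 (F = √9 = 3)
k = 3003 (k = 21*(96 + 47) = 21*143 = 3003)
-45085/27988 + F²/k = -45085/27988 + 3²/3003 = -45085*1/27988 + 9*(1/3003) = -45085/27988 + 3/1001 = -45046121/28015988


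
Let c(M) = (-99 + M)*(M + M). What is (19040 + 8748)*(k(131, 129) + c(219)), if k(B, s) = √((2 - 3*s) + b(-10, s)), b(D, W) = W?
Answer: 1460537280 + 444608*I ≈ 1.4605e+9 + 4.4461e+5*I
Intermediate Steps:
k(B, s) = √(2 - 2*s) (k(B, s) = √((2 - 3*s) + s) = √(2 - 2*s))
c(M) = 2*M*(-99 + M) (c(M) = (-99 + M)*(2*M) = 2*M*(-99 + M))
(19040 + 8748)*(k(131, 129) + c(219)) = (19040 + 8748)*(√(2 - 2*129) + 2*219*(-99 + 219)) = 27788*(√(2 - 258) + 2*219*120) = 27788*(√(-256) + 52560) = 27788*(16*I + 52560) = 27788*(52560 + 16*I) = 1460537280 + 444608*I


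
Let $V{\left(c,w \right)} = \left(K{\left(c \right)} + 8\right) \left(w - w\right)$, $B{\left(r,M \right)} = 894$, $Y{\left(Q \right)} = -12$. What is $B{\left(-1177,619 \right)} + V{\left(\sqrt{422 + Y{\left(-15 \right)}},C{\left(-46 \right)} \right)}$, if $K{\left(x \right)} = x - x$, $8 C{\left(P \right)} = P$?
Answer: $894$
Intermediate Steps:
$C{\left(P \right)} = \frac{P}{8}$
$K{\left(x \right)} = 0$
$V{\left(c,w \right)} = 0$ ($V{\left(c,w \right)} = \left(0 + 8\right) \left(w - w\right) = 8 \cdot 0 = 0$)
$B{\left(-1177,619 \right)} + V{\left(\sqrt{422 + Y{\left(-15 \right)}},C{\left(-46 \right)} \right)} = 894 + 0 = 894$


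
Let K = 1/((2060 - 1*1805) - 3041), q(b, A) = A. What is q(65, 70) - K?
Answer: 195021/2786 ≈ 70.000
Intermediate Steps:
K = -1/2786 (K = 1/((2060 - 1805) - 3041) = 1/(255 - 3041) = 1/(-2786) = -1/2786 ≈ -0.00035894)
q(65, 70) - K = 70 - 1*(-1/2786) = 70 + 1/2786 = 195021/2786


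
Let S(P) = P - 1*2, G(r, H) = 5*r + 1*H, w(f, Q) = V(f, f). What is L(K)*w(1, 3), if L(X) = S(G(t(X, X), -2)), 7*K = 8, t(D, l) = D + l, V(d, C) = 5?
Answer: 260/7 ≈ 37.143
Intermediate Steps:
w(f, Q) = 5
G(r, H) = H + 5*r (G(r, H) = 5*r + H = H + 5*r)
K = 8/7 (K = (⅐)*8 = 8/7 ≈ 1.1429)
S(P) = -2 + P (S(P) = P - 2 = -2 + P)
L(X) = -4 + 10*X (L(X) = -2 + (-2 + 5*(X + X)) = -2 + (-2 + 5*(2*X)) = -2 + (-2 + 10*X) = -4 + 10*X)
L(K)*w(1, 3) = (-4 + 10*(8/7))*5 = (-4 + 80/7)*5 = (52/7)*5 = 260/7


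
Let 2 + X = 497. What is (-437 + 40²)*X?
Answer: 575685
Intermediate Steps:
X = 495 (X = -2 + 497 = 495)
(-437 + 40²)*X = (-437 + 40²)*495 = (-437 + 1600)*495 = 1163*495 = 575685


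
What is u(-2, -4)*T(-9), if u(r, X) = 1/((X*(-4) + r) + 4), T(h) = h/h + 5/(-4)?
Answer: -1/72 ≈ -0.013889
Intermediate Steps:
T(h) = -1/4 (T(h) = 1 + 5*(-1/4) = 1 - 5/4 = -1/4)
u(r, X) = 1/(4 + r - 4*X) (u(r, X) = 1/((-4*X + r) + 4) = 1/((r - 4*X) + 4) = 1/(4 + r - 4*X))
u(-2, -4)*T(-9) = -1/4/(4 - 2 - 4*(-4)) = -1/4/(4 - 2 + 16) = -1/4/18 = (1/18)*(-1/4) = -1/72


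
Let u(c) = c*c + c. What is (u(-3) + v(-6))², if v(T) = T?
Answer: 0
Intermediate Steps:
u(c) = c + c² (u(c) = c² + c = c + c²)
(u(-3) + v(-6))² = (-3*(1 - 3) - 6)² = (-3*(-2) - 6)² = (6 - 6)² = 0² = 0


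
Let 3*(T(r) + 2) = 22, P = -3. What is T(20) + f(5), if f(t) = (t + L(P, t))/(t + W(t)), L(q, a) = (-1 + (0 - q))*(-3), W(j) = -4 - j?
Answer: 67/12 ≈ 5.5833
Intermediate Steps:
T(r) = 16/3 (T(r) = -2 + (⅓)*22 = -2 + 22/3 = 16/3)
L(q, a) = 3 + 3*q (L(q, a) = (-1 - q)*(-3) = 3 + 3*q)
f(t) = 3/2 - t/4 (f(t) = (t + (3 + 3*(-3)))/(t + (-4 - t)) = (t + (3 - 9))/(-4) = (t - 6)*(-¼) = (-6 + t)*(-¼) = 3/2 - t/4)
T(20) + f(5) = 16/3 + (3/2 - ¼*5) = 16/3 + (3/2 - 5/4) = 16/3 + ¼ = 67/12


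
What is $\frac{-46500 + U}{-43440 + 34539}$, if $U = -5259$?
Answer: $\frac{5751}{989} \approx 5.815$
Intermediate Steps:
$\frac{-46500 + U}{-43440 + 34539} = \frac{-46500 - 5259}{-43440 + 34539} = - \frac{51759}{-8901} = \left(-51759\right) \left(- \frac{1}{8901}\right) = \frac{5751}{989}$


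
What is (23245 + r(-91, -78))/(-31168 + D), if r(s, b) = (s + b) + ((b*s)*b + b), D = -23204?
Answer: 88441/9062 ≈ 9.7596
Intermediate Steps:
r(s, b) = s + 2*b + s*b**2 (r(s, b) = (b + s) + (s*b**2 + b) = (b + s) + (b + s*b**2) = s + 2*b + s*b**2)
(23245 + r(-91, -78))/(-31168 + D) = (23245 + (-91 + 2*(-78) - 91*(-78)**2))/(-31168 - 23204) = (23245 + (-91 - 156 - 91*6084))/(-54372) = (23245 + (-91 - 156 - 553644))*(-1/54372) = (23245 - 553891)*(-1/54372) = -530646*(-1/54372) = 88441/9062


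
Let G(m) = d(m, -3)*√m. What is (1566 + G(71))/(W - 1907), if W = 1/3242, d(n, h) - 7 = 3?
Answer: -1692324/2060831 - 32420*√71/6182493 ≈ -0.86537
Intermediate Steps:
d(n, h) = 10 (d(n, h) = 7 + 3 = 10)
G(m) = 10*√m
W = 1/3242 ≈ 0.00030845
(1566 + G(71))/(W - 1907) = (1566 + 10*√71)/(1/3242 - 1907) = (1566 + 10*√71)/(-6182493/3242) = (1566 + 10*√71)*(-3242/6182493) = -1692324/2060831 - 32420*√71/6182493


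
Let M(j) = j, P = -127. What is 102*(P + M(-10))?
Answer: -13974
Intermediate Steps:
102*(P + M(-10)) = 102*(-127 - 10) = 102*(-137) = -13974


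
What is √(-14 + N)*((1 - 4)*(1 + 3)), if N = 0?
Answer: -12*I*√14 ≈ -44.9*I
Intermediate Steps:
√(-14 + N)*((1 - 4)*(1 + 3)) = √(-14 + 0)*((1 - 4)*(1 + 3)) = √(-14)*(-3*4) = (I*√14)*(-12) = -12*I*√14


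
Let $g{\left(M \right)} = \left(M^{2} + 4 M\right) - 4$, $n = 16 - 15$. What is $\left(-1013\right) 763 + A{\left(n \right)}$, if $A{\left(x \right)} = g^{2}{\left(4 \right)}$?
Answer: $-772135$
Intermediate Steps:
$n = 1$
$g{\left(M \right)} = -4 + M^{2} + 4 M$
$A{\left(x \right)} = 784$ ($A{\left(x \right)} = \left(-4 + 4^{2} + 4 \cdot 4\right)^{2} = \left(-4 + 16 + 16\right)^{2} = 28^{2} = 784$)
$\left(-1013\right) 763 + A{\left(n \right)} = \left(-1013\right) 763 + 784 = -772919 + 784 = -772135$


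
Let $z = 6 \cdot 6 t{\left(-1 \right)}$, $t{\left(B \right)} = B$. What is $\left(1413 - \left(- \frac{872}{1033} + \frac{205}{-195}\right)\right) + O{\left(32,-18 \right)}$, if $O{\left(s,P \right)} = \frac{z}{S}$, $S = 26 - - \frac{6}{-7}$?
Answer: $\frac{2505545167}{1772628} \approx 1413.5$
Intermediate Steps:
$S = \frac{176}{7}$ ($S = 26 - \left(-6\right) \left(- \frac{1}{7}\right) = 26 - \frac{6}{7} = \frac{176}{7} \approx 25.143$)
$z = -36$ ($z = 6 \cdot 6 \left(-1\right) = 36 \left(-1\right) = -36$)
$O{\left(s,P \right)} = - \frac{63}{44}$ ($O{\left(s,P \right)} = - \frac{36}{\frac{176}{7}} = \left(-36\right) \frac{7}{176} = - \frac{63}{44}$)
$\left(1413 - \left(- \frac{872}{1033} + \frac{205}{-195}\right)\right) + O{\left(32,-18 \right)} = \left(1413 - \left(- \frac{872}{1033} + \frac{205}{-195}\right)\right) - \frac{63}{44} = \left(1413 - \left(\left(-872\right) \frac{1}{1033} + 205 \left(- \frac{1}{195}\right)\right)\right) - \frac{63}{44} = \left(1413 - \left(- \frac{872}{1033} - \frac{41}{39}\right)\right) - \frac{63}{44} = \left(1413 - - \frac{76361}{40287}\right) - \frac{63}{44} = \left(1413 + \frac{76361}{40287}\right) - \frac{63}{44} = \frac{57001892}{40287} - \frac{63}{44} = \frac{2505545167}{1772628}$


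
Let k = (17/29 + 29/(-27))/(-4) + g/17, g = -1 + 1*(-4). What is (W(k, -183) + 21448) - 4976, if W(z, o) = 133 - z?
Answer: 442062893/26622 ≈ 16605.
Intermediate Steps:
g = -5 (g = -1 - 4 = -5)
k = -4583/26622 (k = (17/29 + 29/(-27))/(-4) - 5/17 = (17*(1/29) + 29*(-1/27))*(-1/4) - 5*1/17 = (17/29 - 29/27)*(-1/4) - 5/17 = -382/783*(-1/4) - 5/17 = 191/1566 - 5/17 = -4583/26622 ≈ -0.17215)
(W(k, -183) + 21448) - 4976 = ((133 - 1*(-4583/26622)) + 21448) - 4976 = ((133 + 4583/26622) + 21448) - 4976 = (3545309/26622 + 21448) - 4976 = 574533965/26622 - 4976 = 442062893/26622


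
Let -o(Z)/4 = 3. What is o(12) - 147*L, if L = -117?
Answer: 17187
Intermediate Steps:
o(Z) = -12 (o(Z) = -4*3 = -12)
o(12) - 147*L = -12 - 147*(-117) = -12 + 17199 = 17187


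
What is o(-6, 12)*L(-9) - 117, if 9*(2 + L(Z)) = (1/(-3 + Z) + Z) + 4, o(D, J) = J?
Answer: -1330/9 ≈ -147.78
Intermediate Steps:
L(Z) = -14/9 + Z/9 + 1/(9*(-3 + Z)) (L(Z) = -2 + ((1/(-3 + Z) + Z) + 4)/9 = -2 + ((Z + 1/(-3 + Z)) + 4)/9 = -2 + (4 + Z + 1/(-3 + Z))/9 = -2 + (4/9 + Z/9 + 1/(9*(-3 + Z))) = -14/9 + Z/9 + 1/(9*(-3 + Z)))
o(-6, 12)*L(-9) - 117 = 12*((43 + (-9)² - 17*(-9))/(9*(-3 - 9))) - 117 = 12*((⅑)*(43 + 81 + 153)/(-12)) - 117 = 12*((⅑)*(-1/12)*277) - 117 = 12*(-277/108) - 117 = -277/9 - 117 = -1330/9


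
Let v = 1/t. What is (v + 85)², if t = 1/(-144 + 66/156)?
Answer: 2319529/676 ≈ 3431.3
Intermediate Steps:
t = -26/3733 (t = 1/(-144 + 66*(1/156)) = 1/(-144 + 11/26) = 1/(-3733/26) = -26/3733 ≈ -0.0069649)
v = -3733/26 (v = 1/(-26/3733) = -3733/26 ≈ -143.58)
(v + 85)² = (-3733/26 + 85)² = (-1523/26)² = 2319529/676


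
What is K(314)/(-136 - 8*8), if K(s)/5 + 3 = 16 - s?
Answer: 301/40 ≈ 7.5250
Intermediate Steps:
K(s) = 65 - 5*s (K(s) = -15 + 5*(16 - s) = -15 + (80 - 5*s) = 65 - 5*s)
K(314)/(-136 - 8*8) = (65 - 5*314)/(-136 - 8*8) = (65 - 1570)/(-136 - 64) = -1505/(-200) = -1505*(-1/200) = 301/40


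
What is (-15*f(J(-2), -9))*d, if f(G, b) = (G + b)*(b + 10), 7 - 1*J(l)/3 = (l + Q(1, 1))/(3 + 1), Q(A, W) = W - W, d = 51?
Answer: -20655/2 ≈ -10328.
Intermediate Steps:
Q(A, W) = 0
J(l) = 21 - 3*l/4 (J(l) = 21 - 3*(l + 0)/(3 + 1) = 21 - 3*l/4)
f(G, b) = (10 + b)*(G + b) (f(G, b) = (G + b)*(10 + b) = (10 + b)*(G + b))
(-15*f(J(-2), -9))*d = -15*((-9)² + 10*(21 - ¾*(-2)) + 10*(-9) + (21 - ¾*(-2))*(-9))*51 = -15*(81 + 10*(21 + 3/2) - 90 + (21 + 3/2)*(-9))*51 = -15*(81 + 10*(45/2) - 90 + (45/2)*(-9))*51 = -15*(81 + 225 - 90 - 405/2)*51 = -15*27/2*51 = -405/2*51 = -20655/2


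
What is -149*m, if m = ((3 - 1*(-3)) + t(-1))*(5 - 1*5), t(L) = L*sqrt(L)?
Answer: 0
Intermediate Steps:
t(L) = L**(3/2)
m = 0 (m = ((3 - 1*(-3)) + (-1)**(3/2))*(5 - 1*5) = ((3 + 3) - I)*(5 - 5) = (6 - I)*0 = 0)
-149*m = -149*0 = 0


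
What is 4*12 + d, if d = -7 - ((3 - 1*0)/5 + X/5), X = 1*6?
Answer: 196/5 ≈ 39.200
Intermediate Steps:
X = 6
d = -44/5 (d = -7 - ((3 - 1*0)/5 + 6/5) = -7 - ((3 + 0)*(1/5) + 6*(1/5)) = -7 - (3*(1/5) + 6/5) = -7 - (3/5 + 6/5) = -7 - 1*9/5 = -7 - 9/5 = -44/5 ≈ -8.8000)
4*12 + d = 4*12 - 44/5 = 48 - 44/5 = 196/5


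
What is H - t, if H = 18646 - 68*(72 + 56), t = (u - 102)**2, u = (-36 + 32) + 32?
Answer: 4466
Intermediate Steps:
u = 28 (u = -4 + 32 = 28)
t = 5476 (t = (28 - 102)**2 = (-74)**2 = 5476)
H = 9942 (H = 18646 - 68*128 = 18646 - 1*8704 = 18646 - 8704 = 9942)
H - t = 9942 - 1*5476 = 9942 - 5476 = 4466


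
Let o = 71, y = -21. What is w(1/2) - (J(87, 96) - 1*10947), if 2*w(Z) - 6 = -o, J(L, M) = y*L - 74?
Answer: 25631/2 ≈ 12816.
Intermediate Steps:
J(L, M) = -74 - 21*L (J(L, M) = -21*L - 74 = -74 - 21*L)
w(Z) = -65/2 (w(Z) = 3 + (-1*71)/2 = 3 + (1/2)*(-71) = 3 - 71/2 = -65/2)
w(1/2) - (J(87, 96) - 1*10947) = -65/2 - ((-74 - 21*87) - 1*10947) = -65/2 - ((-74 - 1827) - 10947) = -65/2 - (-1901 - 10947) = -65/2 - 1*(-12848) = -65/2 + 12848 = 25631/2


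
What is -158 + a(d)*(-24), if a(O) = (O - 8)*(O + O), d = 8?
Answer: -158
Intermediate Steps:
a(O) = 2*O*(-8 + O) (a(O) = (-8 + O)*(2*O) = 2*O*(-8 + O))
-158 + a(d)*(-24) = -158 + (2*8*(-8 + 8))*(-24) = -158 + (2*8*0)*(-24) = -158 + 0*(-24) = -158 + 0 = -158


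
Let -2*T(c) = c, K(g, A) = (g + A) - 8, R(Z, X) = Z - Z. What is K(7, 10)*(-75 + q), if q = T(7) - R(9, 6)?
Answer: -1413/2 ≈ -706.50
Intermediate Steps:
R(Z, X) = 0
K(g, A) = -8 + A + g (K(g, A) = (A + g) - 8 = -8 + A + g)
T(c) = -c/2
q = -7/2 (q = -½*7 - 1*0 = -7/2 + 0 = -7/2 ≈ -3.5000)
K(7, 10)*(-75 + q) = (-8 + 10 + 7)*(-75 - 7/2) = 9*(-157/2) = -1413/2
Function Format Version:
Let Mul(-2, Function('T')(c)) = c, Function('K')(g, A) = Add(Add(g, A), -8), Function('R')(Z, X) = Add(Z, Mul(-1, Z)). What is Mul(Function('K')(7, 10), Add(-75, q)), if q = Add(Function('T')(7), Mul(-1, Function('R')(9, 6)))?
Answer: Rational(-1413, 2) ≈ -706.50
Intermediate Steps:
Function('R')(Z, X) = 0
Function('K')(g, A) = Add(-8, A, g) (Function('K')(g, A) = Add(Add(A, g), -8) = Add(-8, A, g))
Function('T')(c) = Mul(Rational(-1, 2), c)
q = Rational(-7, 2) (q = Add(Mul(Rational(-1, 2), 7), Mul(-1, 0)) = Add(Rational(-7, 2), 0) = Rational(-7, 2) ≈ -3.5000)
Mul(Function('K')(7, 10), Add(-75, q)) = Mul(Add(-8, 10, 7), Add(-75, Rational(-7, 2))) = Mul(9, Rational(-157, 2)) = Rational(-1413, 2)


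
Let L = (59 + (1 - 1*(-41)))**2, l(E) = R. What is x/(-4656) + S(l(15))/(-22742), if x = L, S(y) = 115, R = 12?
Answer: -116263291/52943376 ≈ -2.1960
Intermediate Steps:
l(E) = 12
L = 10201 (L = (59 + (1 + 41))**2 = (59 + 42)**2 = 101**2 = 10201)
x = 10201
x/(-4656) + S(l(15))/(-22742) = 10201/(-4656) + 115/(-22742) = 10201*(-1/4656) + 115*(-1/22742) = -10201/4656 - 115/22742 = -116263291/52943376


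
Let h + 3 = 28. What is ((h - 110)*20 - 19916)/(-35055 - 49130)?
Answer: 21616/84185 ≈ 0.25677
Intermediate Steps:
h = 25 (h = -3 + 28 = 25)
((h - 110)*20 - 19916)/(-35055 - 49130) = ((25 - 110)*20 - 19916)/(-35055 - 49130) = (-85*20 - 19916)/(-84185) = (-1700 - 19916)*(-1/84185) = -21616*(-1/84185) = 21616/84185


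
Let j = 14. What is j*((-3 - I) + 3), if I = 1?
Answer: -14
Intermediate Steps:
j*((-3 - I) + 3) = 14*((-3 - 1*1) + 3) = 14*((-3 - 1) + 3) = 14*(-4 + 3) = 14*(-1) = -14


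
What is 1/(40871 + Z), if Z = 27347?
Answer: 1/68218 ≈ 1.4659e-5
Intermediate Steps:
1/(40871 + Z) = 1/(40871 + 27347) = 1/68218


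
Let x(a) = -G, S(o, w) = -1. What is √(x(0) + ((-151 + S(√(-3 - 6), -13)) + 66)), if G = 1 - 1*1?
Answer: I*√86 ≈ 9.2736*I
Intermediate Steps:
G = 0 (G = 1 - 1 = 0)
x(a) = 0 (x(a) = -1*0 = 0)
√(x(0) + ((-151 + S(√(-3 - 6), -13)) + 66)) = √(0 + ((-151 - 1) + 66)) = √(0 + (-152 + 66)) = √(0 - 86) = √(-86) = I*√86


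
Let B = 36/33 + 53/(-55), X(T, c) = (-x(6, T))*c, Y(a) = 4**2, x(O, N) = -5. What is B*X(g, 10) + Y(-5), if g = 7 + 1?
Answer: 246/11 ≈ 22.364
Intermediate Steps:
Y(a) = 16
g = 8
X(T, c) = 5*c (X(T, c) = (-1*(-5))*c = 5*c)
B = 7/55 (B = 36*(1/33) + 53*(-1/55) = 12/11 - 53/55 = 7/55 ≈ 0.12727)
B*X(g, 10) + Y(-5) = 7*(5*10)/55 + 16 = (7/55)*50 + 16 = 70/11 + 16 = 246/11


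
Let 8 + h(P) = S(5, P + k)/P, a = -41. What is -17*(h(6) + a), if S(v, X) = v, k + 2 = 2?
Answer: 4913/6 ≈ 818.83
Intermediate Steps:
k = 0 (k = -2 + 2 = 0)
h(P) = -8 + 5/P
-17*(h(6) + a) = -17*((-8 + 5/6) - 41) = -17*(-43/6 - 41) = -17*(-289/6) = 4913/6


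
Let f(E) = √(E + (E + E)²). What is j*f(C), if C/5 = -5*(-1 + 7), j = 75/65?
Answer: 75*√3594/13 ≈ 345.87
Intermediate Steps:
j = 15/13 (j = 75*(1/65) = 15/13 ≈ 1.1538)
C = -150 (C = 5*(-5*(-1 + 7)) = 5*(-5*6) = 5*(-30) = -150)
f(E) = √(E + 4*E²) (f(E) = √(E + (2*E)²) = √(E + 4*E²))
j*f(C) = 15*√(-150*(1 + 4*(-150)))/13 = 15*√(-150*(1 - 600))/13 = 15*√(-150*(-599))/13 = 15*√89850/13 = 15*(5*√3594)/13 = 75*√3594/13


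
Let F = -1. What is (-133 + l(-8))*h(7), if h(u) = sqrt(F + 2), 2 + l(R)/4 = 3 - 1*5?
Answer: -149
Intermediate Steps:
l(R) = -16 (l(R) = -8 + 4*(3 - 1*5) = -8 + 4*(3 - 5) = -8 + 4*(-2) = -8 - 8 = -16)
h(u) = 1 (h(u) = sqrt(-1 + 2) = sqrt(1) = 1)
(-133 + l(-8))*h(7) = (-133 - 16)*1 = -149*1 = -149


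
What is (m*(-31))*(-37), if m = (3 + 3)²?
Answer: 41292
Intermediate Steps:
m = 36 (m = 6² = 36)
(m*(-31))*(-37) = (36*(-31))*(-37) = -1116*(-37) = 41292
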